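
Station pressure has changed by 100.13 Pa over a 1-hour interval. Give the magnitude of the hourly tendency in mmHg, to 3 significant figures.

0.751 mmHg per hour

100.13 Pa / 1 h × 0.00750062 mmHg/Pa = 0.751 mmHg/h.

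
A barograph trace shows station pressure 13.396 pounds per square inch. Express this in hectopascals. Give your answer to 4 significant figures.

923.6 hPa

1 psi = 68.9476 hPa, so 13.396 × 68.9476 = 923.6 hPa.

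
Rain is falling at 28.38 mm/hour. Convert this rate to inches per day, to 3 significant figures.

26.8 in/day

28.38 mm/hour × 0.0393701 in/mm × 24 hour/day = 26.8 in/day.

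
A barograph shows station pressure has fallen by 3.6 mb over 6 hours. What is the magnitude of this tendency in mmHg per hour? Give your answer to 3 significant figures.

3.6 mb / 6 h × 0.750062 mmHg/mb = 0.450 mmHg/h.

0.450 mmHg per hour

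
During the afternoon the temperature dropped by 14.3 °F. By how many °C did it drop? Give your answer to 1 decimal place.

A change of 1 °C equals a change of 1.8 °F: Δ°C = 14.3 × 0.5556 = 7.9 °C.

7.9 °C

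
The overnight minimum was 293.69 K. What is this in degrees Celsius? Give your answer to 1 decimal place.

20.5 °C

°C = 293.69 − 273.15 = 20.5 °C.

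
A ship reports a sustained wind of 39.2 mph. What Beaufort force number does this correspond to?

Beaufort force 8

39.2 mph = 17.5 m/s, which is Beaufort 8 (gale, 17.2–20.7 m/s).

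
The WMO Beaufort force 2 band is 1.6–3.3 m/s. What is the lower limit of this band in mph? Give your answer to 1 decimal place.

1.6–3.3 m/s × 2.237 = 3.6–7.4 mph.

3.6 mph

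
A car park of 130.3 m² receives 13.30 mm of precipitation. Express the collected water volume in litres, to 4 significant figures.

1 mm over 1 m² is 1 L, so volume = 13.3 × 130.3 = 1732.99 L ≈ 1733 L.

1733 litres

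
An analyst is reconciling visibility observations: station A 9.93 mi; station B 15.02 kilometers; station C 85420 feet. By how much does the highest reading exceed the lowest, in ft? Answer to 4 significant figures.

36140 ft

station A: 9.93 SM = 52430.40 ft.
station B: 15.02 km = 49278.22 ft.
Spread: 85420.00 − 49278.22 = 36140 ft.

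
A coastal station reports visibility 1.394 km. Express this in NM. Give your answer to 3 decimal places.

0.753 nmi

1 km = 0.539957 nmi, so 1.394 × 0.539957 = 0.753 nmi.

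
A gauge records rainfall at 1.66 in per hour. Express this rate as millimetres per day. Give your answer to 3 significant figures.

1.66 in/hour × 25.4 mm/in × 24 hour/day = 1010 mm/day.

1010 mm/day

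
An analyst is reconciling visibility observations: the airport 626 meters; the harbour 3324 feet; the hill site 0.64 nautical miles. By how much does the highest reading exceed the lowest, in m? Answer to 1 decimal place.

the harbour: 3324 ft = 1013.155 m.
the hill site: 0.64 nmi = 1185.280 m.
Spread: 1185.280 − 626.000 = 559.3 m.

559.3 m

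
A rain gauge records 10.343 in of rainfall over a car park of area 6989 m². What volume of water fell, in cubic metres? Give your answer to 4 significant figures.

Depth: 10.343 in × 25.4 = 262.7122 mm.
1 mm over 1 m² is 1 L, so volume = 262.7122 × 6989 = 1836095.6 L = 1836 m³.

1836 cubic metres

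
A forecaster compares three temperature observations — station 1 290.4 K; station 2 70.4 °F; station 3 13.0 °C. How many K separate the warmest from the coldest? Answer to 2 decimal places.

station 1: 290.4 K = 17.250 °C.
station 2: 70.4 °F = 21.333 °C.
Spread: 21.333 − 13.000 = 8.333 °C.

8.33 K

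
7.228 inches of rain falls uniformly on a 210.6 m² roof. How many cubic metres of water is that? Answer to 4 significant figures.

38.66 cubic metres

Depth: 7.228 in × 25.4 = 183.5912 mm.
1 mm over 1 m² is 1 L, so volume = 183.5912 × 210.6 = 38664.307 L = 38.66 m³.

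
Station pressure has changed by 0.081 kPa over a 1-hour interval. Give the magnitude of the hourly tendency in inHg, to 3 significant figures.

0.081 kPa / 1 h × 0.2953 inHg/kPa = 0.0239 inHg/h.

0.0239 inHg per hour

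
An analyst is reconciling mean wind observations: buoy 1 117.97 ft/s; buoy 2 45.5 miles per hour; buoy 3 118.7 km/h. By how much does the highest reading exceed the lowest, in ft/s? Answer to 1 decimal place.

51.2 ft/s

buoy 2: 45.5 mph = 66.733 ft/s.
buoy 3: 118.7 km/h = 108.177 ft/s.
Spread: 117.970 − 66.733 = 51.2 ft/s.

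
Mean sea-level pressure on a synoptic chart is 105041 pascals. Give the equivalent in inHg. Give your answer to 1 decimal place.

1 Pa = 0.0002953 inHg, so 105041 × 0.0002953 = 31.0 inHg.

31.0 inHg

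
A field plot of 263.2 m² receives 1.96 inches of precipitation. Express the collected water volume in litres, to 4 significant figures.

Depth: 1.96 in × 25.4 = 49.784 mm.
1 mm over 1 m² is 1 L, so volume = 49.784 × 263.2 = 13103.149 L ≈ 13100 L.

13100 litres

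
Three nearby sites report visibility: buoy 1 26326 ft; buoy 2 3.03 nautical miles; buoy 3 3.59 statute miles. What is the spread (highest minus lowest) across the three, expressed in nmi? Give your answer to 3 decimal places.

buoy 1: 26326 ft = 4.33270 nmi.
buoy 3: 3.59 SM = 3.11962 nmi.
Spread: 4.33270 − 3.03000 = 1.303 nmi.

1.303 nmi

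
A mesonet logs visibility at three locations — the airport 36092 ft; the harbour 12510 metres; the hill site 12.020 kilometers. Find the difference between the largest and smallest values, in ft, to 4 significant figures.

the harbour: 12510 m = 41043.31 ft.
the hill site: 12.020 km = 39435.70 ft.
Spread: 41043.31 − 36092.00 = 4951 ft.

4951 ft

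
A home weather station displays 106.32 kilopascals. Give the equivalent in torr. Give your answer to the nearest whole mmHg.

1 kPa = 7.50062 mmHg, so 106.32 × 7.50062 = 797 mmHg.

797 mmHg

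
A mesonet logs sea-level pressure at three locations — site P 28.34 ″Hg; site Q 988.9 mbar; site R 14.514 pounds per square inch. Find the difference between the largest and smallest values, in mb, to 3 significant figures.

41.0 mb

site P: 28.34 inHg = 959.703 mb.
site R: 14.514 psi = 1000.705 mb.
Spread: 1000.705 − 959.703 = 41.0 mb.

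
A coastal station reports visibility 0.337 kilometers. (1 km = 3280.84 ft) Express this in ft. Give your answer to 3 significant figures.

1 km = 3280.84 ft, so 0.337 × 3280.84 = 1110 ft.

1110 ft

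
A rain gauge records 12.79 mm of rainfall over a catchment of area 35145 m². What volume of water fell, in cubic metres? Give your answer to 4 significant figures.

1 mm over 1 m² is 1 L, so volume = 12.79 × 35145 = 449504.55 L = 449.5 m³.

449.5 cubic metres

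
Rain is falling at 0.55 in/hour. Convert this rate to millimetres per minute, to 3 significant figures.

0.233 mm/minute

0.55 in/hour × 25.4 mm/in × 0.0166667 hour/minute = 0.233 mm/minute.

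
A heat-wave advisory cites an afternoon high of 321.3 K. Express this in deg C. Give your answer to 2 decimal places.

°C = 321.3 − 273.15 = 48.15 °C.

48.15 °C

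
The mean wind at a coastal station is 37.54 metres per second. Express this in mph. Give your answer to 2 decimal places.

1 m/s = 2.23694 mph, so 37.54 × 2.23694 = 83.97 mph.

83.97 mph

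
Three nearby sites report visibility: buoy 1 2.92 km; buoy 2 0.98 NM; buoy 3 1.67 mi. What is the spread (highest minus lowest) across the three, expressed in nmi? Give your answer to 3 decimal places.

buoy 1: 2.92 km = 1.57667 nmi.
buoy 3: 1.67 SM = 1.45119 nmi.
Spread: 1.57667 − 0.98000 = 0.597 nmi.

0.597 nmi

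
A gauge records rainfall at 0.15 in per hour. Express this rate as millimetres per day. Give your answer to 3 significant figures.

91.4 mm/day

0.15 in/hour × 25.4 mm/in × 24 hour/day = 91.4 mm/day.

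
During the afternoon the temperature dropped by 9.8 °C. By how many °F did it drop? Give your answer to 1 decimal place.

For a temperature change the 32° offset cancels: Δ°F = 9.8 × 1.8 = 17.6 °F.

17.6 °F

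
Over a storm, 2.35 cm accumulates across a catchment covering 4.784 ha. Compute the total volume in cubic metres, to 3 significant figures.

1120 cubic metres

Depth: 2.35 cm × 10 = 23.5 mm.
Area: 4.784 ha = 47840 m².
1 mm over 1 m² is 1 L, so volume = 23.5 × 47840 = 1124240 L = 1120 m³.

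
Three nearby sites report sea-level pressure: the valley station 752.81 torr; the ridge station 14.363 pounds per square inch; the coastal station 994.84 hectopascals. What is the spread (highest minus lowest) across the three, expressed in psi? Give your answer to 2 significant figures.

the valley station: 752.81 mmHg = 14.5569 psi.
the coastal station: 994.84 hPa = 14.4289 psi.
Spread: 14.5569 − 14.3630 = 0.19 psi.

0.19 psi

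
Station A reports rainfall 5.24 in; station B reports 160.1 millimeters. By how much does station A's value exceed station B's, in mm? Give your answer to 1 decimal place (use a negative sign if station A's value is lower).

station A: 5.24 in = 133.096 mm.
Difference: 133.096 − 160.100 = -27.0 mm.

-27.0 mm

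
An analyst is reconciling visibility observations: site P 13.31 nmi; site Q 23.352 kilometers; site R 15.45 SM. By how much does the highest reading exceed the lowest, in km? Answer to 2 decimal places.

site P: 13.31 nmi = 24.6501 km.
site R: 15.45 SM = 24.8644 km.
Spread: 24.8644 − 23.3520 = 1.51 km.

1.51 km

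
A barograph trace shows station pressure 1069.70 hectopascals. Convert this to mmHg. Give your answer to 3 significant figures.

1 hPa = 0.750062 mmHg, so 1069.70 × 0.750062 = 802 mmHg.

802 mmHg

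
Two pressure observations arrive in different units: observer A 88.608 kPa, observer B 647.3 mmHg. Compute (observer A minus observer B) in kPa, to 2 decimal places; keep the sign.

observer B: 647.3 mmHg = 86.2996 kPa.
Difference: 88.6080 − 86.2996 = 2.31 kPa.

2.31 kPa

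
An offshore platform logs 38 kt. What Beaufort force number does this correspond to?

Beaufort force 8

38 kt lies in the Beaufort 8 band (gale, 34–40 kt).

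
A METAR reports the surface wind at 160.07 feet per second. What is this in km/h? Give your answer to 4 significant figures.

1 ft/s = 1.09728 km/h, so 160.07 × 1.09728 = 175.6 km/h.

175.6 km/h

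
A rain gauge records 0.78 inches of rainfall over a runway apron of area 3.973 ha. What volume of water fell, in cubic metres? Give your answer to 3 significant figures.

Depth: 0.78 in × 25.4 = 19.812 mm.
Area: 3.973 ha = 39730 m².
1 mm over 1 m² is 1 L, so volume = 19.812 × 39730 = 787130.76 L = 787 m³.

787 cubic metres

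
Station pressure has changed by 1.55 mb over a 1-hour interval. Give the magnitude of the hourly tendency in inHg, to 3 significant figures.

0.0458 inHg per hour

1.55 mb / 1 h × 0.02953 inHg/mb = 0.0458 inHg/h.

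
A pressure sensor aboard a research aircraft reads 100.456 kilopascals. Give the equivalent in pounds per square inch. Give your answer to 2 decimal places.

14.57 psi

1 kPa = 0.145038 psi, so 100.456 × 0.145038 = 14.57 psi.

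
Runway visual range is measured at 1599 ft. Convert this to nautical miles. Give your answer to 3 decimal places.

1 ft = 0.000164579 nmi, so 1599 × 0.000164579 = 0.263 nmi.

0.263 nmi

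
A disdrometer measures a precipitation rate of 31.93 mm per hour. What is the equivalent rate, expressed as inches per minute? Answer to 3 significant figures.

31.93 mm/hour × 0.0393701 in/mm × 0.0166667 hour/minute = 0.0210 in/minute.

0.0210 in/minute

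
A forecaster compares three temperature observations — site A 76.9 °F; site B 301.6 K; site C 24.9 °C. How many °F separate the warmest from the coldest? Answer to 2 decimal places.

site A: 76.9 °F = 24.944 °C.
site B: 301.6 K = 28.450 °C.
Spread: 28.450 − 24.900 = 3.550 °C = 6.39 °F.

6.39 °F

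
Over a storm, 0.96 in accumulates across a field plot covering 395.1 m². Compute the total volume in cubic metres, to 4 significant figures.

Depth: 0.96 in × 25.4 = 24.384 mm.
1 mm over 1 m² is 1 L, so volume = 24.384 × 395.1 = 9634.1184 L = 9.634 m³.

9.634 cubic metres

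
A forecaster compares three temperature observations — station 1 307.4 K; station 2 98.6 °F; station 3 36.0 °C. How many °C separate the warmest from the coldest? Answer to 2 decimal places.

station 1: 307.4 K = 34.250 °C.
station 2: 98.6 °F = 37.000 °C.
Spread: 37.000 − 34.250 = 2.750 °C.

2.75 °C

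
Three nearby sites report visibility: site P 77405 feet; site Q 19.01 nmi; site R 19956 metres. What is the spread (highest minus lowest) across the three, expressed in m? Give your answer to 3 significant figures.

site P: 77405 ft = 23593.04 m.
site Q: 19.01 nmi = 35206.52 m.
Spread: 35206.52 − 19956.00 = 15300 m.

15300 m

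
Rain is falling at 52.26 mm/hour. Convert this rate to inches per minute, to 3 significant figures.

0.0343 in/minute

52.26 mm/hour × 0.0393701 in/mm × 0.0166667 hour/minute = 0.0343 in/minute.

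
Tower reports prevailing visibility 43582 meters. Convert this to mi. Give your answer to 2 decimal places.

27.08 SM

1 m = 0.000621371 SM, so 43582 × 0.000621371 = 27.08 SM.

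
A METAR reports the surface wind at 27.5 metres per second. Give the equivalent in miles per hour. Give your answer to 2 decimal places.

61.52 mph

1 m/s = 2.23694 mph, so 27.5 × 2.23694 = 61.52 mph.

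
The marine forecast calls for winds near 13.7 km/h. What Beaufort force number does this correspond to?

13.7 km/h = 3.8 m/s, which is Beaufort 3 (gentle breeze, 3.4–5.4 m/s).

Beaufort force 3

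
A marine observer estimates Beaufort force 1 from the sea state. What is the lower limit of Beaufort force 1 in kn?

Beaufort 1 (light air) spans 1–3 knots.

1 kt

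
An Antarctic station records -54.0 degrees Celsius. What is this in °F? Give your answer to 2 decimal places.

-65.20 °F

°F = °C × 9/5 + 32 = -54.0 × 1.8 + 32 = -65.20 °F.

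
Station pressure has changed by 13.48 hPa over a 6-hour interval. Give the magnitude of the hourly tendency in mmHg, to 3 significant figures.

13.48 hPa / 6 h × 0.750062 mmHg/hPa = 1.69 mmHg/h.

1.69 mmHg per hour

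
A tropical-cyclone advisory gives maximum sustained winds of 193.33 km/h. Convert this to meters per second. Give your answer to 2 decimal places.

53.70 m/s

1 km/h = 0.277778 m/s, so 193.33 × 0.277778 = 53.70 m/s.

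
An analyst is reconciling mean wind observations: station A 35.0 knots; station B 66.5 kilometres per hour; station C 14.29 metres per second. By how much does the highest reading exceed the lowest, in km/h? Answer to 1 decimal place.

station A: 35.0 kt = 64.820 km/h.
station C: 14.29 m/s = 51.444 km/h.
Spread: 66.500 − 51.444 = 15.1 km/h.

15.1 km/h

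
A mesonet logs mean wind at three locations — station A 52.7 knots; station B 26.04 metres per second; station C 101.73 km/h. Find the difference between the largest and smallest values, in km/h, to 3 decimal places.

station A: 52.7 kt = 97.60040 km/h.
station B: 26.04 m/s = 93.74400 km/h.
Spread: 101.73000 − 93.74400 = 7.986 km/h.

7.986 km/h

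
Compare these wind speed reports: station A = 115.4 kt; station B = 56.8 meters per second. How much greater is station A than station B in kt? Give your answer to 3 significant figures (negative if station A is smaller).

station B: 56.8 m/s = 110.4104 kt.
Difference: 115.4000 − 110.4104 = 4.99 kt.

4.99 kt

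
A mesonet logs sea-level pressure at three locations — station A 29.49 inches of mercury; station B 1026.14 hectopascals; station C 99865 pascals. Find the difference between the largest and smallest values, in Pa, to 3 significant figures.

2750 Pa

station A: 29.49 inHg = 99864.61 Pa.
station B: 1026.14 hPa = 102614.00 Pa.
Spread: 102614.00 − 99864.61 = 2750 Pa.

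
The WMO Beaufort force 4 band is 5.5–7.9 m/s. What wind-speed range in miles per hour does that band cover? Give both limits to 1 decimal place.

5.5–7.9 m/s × 2.237 = 12.3–17.7 mph.

12.3 to 17.7 mph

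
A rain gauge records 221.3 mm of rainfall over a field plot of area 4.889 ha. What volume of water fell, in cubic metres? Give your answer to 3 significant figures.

Area: 4.889 ha = 48890 m².
1 mm over 1 m² is 1 L, so volume = 221.3 × 48890 = 10819357 L = 10800 m³.

10800 cubic metres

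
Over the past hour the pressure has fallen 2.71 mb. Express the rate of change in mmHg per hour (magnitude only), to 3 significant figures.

2.03 mmHg per hour

2.71 mb / 1 h × 0.750062 mmHg/mb = 2.03 mmHg/h.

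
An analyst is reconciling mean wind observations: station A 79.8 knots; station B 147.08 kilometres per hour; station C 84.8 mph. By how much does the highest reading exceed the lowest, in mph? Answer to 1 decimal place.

station A: 79.8 kt = 91.832 mph.
station B: 147.08 km/h = 91.391 mph.
Spread: 91.832 − 84.800 = 7.0 mph.

7.0 mph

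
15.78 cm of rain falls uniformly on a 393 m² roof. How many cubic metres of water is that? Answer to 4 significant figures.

Depth: 15.78 cm × 10 = 157.8 mm.
1 mm over 1 m² is 1 L, so volume = 157.8 × 393 = 62015.4 L = 62.02 m³.

62.02 cubic metres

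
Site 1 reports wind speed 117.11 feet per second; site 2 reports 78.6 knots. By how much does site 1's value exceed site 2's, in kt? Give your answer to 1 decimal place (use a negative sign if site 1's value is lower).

site 1: 117.11 ft/s = 69.386 kt.
Difference: 69.386 − 78.600 = -9.2 kt.

-9.2 kt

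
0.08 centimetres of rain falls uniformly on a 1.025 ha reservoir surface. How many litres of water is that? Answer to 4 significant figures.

Depth: 0.08 cm × 10 = 0.8 mm.
Area: 1.025 ha = 10250 m².
1 mm over 1 m² is 1 L, so volume = 0.8 × 10250 = 8200 L.

8200 litres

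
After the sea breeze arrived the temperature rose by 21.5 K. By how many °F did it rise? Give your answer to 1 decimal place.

38.7 °F

For a temperature change the 32° offset cancels: Δ°F = 21.5 × 1.8 = 38.7 °F.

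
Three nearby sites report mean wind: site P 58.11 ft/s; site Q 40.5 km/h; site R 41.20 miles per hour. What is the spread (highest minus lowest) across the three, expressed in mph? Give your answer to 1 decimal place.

site P: 58.11 ft/s = 39.620 mph.
site Q: 40.5 km/h = 25.166 mph.
Spread: 41.200 − 25.166 = 16.0 mph.

16.0 mph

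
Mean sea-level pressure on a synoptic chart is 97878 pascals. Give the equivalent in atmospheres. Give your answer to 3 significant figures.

0.966 atm

1 Pa = 9.86923e-06 atm, so 97878 × 9.86923e-06 = 0.966 atm.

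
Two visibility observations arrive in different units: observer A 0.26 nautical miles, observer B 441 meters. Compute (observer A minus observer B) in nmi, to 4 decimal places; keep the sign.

0.0219 nmi

observer B: 441 m = 0.238121 nmi.
Difference: 0.260000 − 0.238121 = 0.0219 nmi.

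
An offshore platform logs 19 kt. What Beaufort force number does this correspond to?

19 kt lies in the Beaufort 5 band (fresh breeze, 17–21 kt).

Beaufort force 5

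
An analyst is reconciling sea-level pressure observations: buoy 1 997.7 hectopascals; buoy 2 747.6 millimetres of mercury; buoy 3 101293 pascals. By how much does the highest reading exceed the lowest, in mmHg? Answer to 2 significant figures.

12 mmHg

buoy 1: 997.7 hPa = 748.34 mmHg.
buoy 3: 101293 Pa = 759.76 mmHg.
Spread: 759.76 − 747.60 = 12 mmHg.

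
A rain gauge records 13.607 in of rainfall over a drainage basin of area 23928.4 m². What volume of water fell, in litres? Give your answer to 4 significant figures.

Depth: 13.607 in × 25.4 = 345.6178 mm.
1 mm over 1 m² is 1 L, so volume = 345.6178 × 23928.4 = 8270081 L ≈ 8270000 L.

8270000 litres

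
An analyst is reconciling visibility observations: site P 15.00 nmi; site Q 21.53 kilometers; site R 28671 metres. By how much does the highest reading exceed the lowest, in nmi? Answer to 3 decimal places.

site Q: 21.53 km = 11.62527 nmi.
site R: 28671 m = 15.48110 nmi.
Spread: 15.48110 − 11.62527 = 3.856 nmi.

3.856 nmi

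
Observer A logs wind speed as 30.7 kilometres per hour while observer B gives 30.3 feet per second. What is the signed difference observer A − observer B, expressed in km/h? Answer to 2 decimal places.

-2.55 km/h

observer B: 30.3 ft/s = 33.2476 km/h.
Difference: 30.7000 − 33.2476 = -2.55 km/h.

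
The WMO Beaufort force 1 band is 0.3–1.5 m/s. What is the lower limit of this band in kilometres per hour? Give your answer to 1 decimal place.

1.1 km/h

0.3–1.5 m/s × 3.6 = 1.1–5.4 km/h.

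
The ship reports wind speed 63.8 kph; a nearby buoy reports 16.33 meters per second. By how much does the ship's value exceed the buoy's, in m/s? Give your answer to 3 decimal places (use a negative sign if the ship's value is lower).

the ship: 63.8 km/h = 17.72222 m/s.
Difference: 17.72222 − 16.33000 = 1.392 m/s.

1.392 m/s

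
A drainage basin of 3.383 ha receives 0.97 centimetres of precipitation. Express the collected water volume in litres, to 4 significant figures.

328200 litres

Depth: 0.97 cm × 10 = 9.7 mm.
Area: 3.383 ha = 33830 m².
1 mm over 1 m² is 1 L, so volume = 9.7 × 33830 = 328151 L ≈ 328200 L.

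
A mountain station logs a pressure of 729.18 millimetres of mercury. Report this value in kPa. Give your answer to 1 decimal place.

97.2 kPa

1 mmHg = 0.133322 kPa, so 729.18 × 0.133322 = 97.2 kPa.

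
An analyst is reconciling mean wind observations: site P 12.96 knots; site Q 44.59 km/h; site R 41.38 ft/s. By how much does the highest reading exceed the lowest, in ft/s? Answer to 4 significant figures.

19.51 ft/s

site P: 12.96 kt = 21.8740 ft/s.
site Q: 44.59 km/h = 40.6368 ft/s.
Spread: 41.3800 − 21.8740 = 19.51 ft/s.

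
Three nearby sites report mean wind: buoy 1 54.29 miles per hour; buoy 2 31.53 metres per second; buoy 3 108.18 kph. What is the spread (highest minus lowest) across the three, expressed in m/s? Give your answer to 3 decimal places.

buoy 1: 54.29 mph = 24.26980 m/s.
buoy 3: 108.18 km/h = 30.05000 m/s.
Spread: 31.53000 − 24.26980 = 7.260 m/s.

7.260 m/s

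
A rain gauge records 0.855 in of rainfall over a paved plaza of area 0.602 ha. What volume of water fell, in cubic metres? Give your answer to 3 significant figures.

131 cubic metres

Depth: 0.855 in × 25.4 = 21.717 mm.
Area: 0.602 ha = 6020 m².
1 mm over 1 m² is 1 L, so volume = 21.717 × 6020 = 130736.34 L = 131 m³.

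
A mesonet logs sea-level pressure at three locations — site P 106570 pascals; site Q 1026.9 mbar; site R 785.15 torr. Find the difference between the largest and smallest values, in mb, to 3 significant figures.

38.8 mb

site P: 106570 Pa = 1065.700 mb.
site R: 785.15 mmHg = 1046.781 mb.
Spread: 1065.700 − 1026.900 = 38.8 mb.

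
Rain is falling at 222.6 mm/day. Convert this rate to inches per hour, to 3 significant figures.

0.365 in/hour

222.6 mm/day × 0.0393701 in/mm × 0.0416667 day/hour = 0.365 in/hour.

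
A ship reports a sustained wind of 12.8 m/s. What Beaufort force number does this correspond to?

Beaufort force 6

12.8 m/s lies in the Beaufort 6 band (strong breeze, 10.8–13.8 m/s).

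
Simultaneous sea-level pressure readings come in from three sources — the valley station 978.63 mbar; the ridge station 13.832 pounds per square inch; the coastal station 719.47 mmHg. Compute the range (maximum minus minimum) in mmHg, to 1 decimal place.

the valley station: 978.63 mb = 734.033 mmHg.
the ridge station: 13.832 psi = 715.321 mmHg.
Spread: 734.033 − 715.321 = 18.7 mmHg.

18.7 mmHg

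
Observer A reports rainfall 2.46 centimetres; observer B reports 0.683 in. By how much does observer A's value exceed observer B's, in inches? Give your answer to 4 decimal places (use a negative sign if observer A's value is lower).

observer A: 2.46 cm = 0.968504 in.
Difference: 0.968504 − 0.683000 = 0.2855 in.

0.2855 in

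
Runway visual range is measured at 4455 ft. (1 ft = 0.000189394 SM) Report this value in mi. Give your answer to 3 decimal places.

1 ft = 0.000189394 SM, so 4455 × 0.000189394 = 0.844 SM.

0.844 SM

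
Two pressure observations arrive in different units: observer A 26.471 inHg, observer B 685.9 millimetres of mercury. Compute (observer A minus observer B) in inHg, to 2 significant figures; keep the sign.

-0.53 inHg

observer B: 685.9 mmHg = 27.0039 inHg.
Difference: 26.4710 − 27.0039 = -0.53 inHg.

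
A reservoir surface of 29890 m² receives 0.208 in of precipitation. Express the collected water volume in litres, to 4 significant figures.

157900 litres

Depth: 0.208 in × 25.4 = 5.2832 mm.
1 mm over 1 m² is 1 L, so volume = 5.2832 × 29890 = 157914.85 L ≈ 157900 L.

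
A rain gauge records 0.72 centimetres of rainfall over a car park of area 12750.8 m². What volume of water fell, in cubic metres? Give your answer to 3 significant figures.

91.8 cubic metres

Depth: 0.72 cm × 10 = 7.2 mm.
1 mm over 1 m² is 1 L, so volume = 7.2 × 12750.8 = 91805.76 L = 91.8 m³.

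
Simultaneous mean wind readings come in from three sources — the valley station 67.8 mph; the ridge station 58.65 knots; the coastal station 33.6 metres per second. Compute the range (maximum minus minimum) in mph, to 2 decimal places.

7.67 mph

the ridge station: 58.65 kt = 67.4932 mph.
the coastal station: 33.6 m/s = 75.1611 mph.
Spread: 75.1611 − 67.4932 = 7.67 mph.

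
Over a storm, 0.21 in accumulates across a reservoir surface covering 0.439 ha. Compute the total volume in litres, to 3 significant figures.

23400 litres

Depth: 0.21 in × 25.4 = 5.334 mm.
Area: 0.439 ha = 4390 m².
1 mm over 1 m² is 1 L, so volume = 5.334 × 4390 = 23416.26 L ≈ 23400 L.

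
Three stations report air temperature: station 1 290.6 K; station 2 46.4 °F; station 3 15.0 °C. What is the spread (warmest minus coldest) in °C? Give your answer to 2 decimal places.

station 1: 290.6 K = 17.450 °C.
station 2: 46.4 °F = 8.000 °C.
Spread: 17.450 − 8.000 = 9.450 °C.

9.45 °C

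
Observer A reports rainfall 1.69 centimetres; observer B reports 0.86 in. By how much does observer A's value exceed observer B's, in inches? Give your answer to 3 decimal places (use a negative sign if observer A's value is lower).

observer A: 1.69 cm = 0.66535 in.
Difference: 0.66535 − 0.86000 = -0.195 in.

-0.195 in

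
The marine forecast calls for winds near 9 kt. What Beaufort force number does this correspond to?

Beaufort force 3

9 kt lies in the Beaufort 3 band (gentle breeze, 7–10 kt).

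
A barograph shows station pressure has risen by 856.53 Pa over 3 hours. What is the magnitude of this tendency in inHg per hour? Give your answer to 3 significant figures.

0.0843 inHg per hour

856.53 Pa / 3 h × 0.0002953 inHg/Pa = 0.0843 inHg/h.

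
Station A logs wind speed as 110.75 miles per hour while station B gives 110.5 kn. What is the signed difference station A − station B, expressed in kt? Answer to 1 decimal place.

-14.3 kt

station A: 110.75 mph = 96.239 kt.
Difference: 96.239 − 110.500 = -14.3 kt.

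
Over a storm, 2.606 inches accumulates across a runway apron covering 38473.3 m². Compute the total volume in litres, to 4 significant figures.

Depth: 2.606 in × 25.4 = 66.1924 mm.
1 mm over 1 m² is 1 L, so volume = 66.1924 × 38473.3 = 2546640.1 L ≈ 2547000 L.

2547000 litres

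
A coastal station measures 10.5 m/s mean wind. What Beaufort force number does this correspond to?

10.5 m/s lies in the Beaufort 5 band (fresh breeze, 8.0–10.7 m/s).

Beaufort force 5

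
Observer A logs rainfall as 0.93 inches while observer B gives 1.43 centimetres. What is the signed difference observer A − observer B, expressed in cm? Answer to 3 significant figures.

observer A: 0.93 in = 2.36220 cm.
Difference: 2.36220 − 1.43000 = 0.932 cm.

0.932 cm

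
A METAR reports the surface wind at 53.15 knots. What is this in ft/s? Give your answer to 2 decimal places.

89.71 ft/s

1 kt = 1.68781 ft/s, so 53.15 × 1.68781 = 89.71 ft/s.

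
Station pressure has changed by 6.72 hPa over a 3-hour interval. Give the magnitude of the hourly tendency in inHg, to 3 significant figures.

0.0661 inHg per hour

6.72 hPa / 3 h × 0.02953 inHg/hPa = 0.0661 inHg/h.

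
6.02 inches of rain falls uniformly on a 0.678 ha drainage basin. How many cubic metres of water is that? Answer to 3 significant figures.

Depth: 6.02 in × 25.4 = 152.908 mm.
Area: 0.678 ha = 6780 m².
1 mm over 1 m² is 1 L, so volume = 152.908 × 6780 = 1036716.2 L = 1040 m³.

1040 cubic metres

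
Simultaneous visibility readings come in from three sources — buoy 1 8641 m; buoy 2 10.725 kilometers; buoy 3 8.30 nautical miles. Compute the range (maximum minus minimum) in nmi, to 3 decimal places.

buoy 1: 8641 m = 4.66577 nmi.
buoy 2: 10.725 km = 5.79104 nmi.
Spread: 8.30000 − 4.66577 = 3.634 nmi.

3.634 nmi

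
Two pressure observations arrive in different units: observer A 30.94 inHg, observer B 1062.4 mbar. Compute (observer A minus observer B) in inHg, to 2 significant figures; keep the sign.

observer B: 1062.4 mb = 31.3727 inHg.
Difference: 30.9400 − 31.3727 = -0.43 inHg.

-0.43 inHg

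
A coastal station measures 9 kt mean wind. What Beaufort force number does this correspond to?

Beaufort force 3

9 kt lies in the Beaufort 3 band (gentle breeze, 7–10 kt).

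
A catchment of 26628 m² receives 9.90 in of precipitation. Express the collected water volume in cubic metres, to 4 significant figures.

6696 cubic metres

Depth: 9.90 in × 25.4 = 251.46 mm.
1 mm over 1 m² is 1 L, so volume = 251.46 × 26628 = 6695876.9 L = 6696 m³.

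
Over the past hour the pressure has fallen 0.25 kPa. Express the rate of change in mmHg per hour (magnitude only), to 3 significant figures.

0.25 kPa / 1 h × 7.50062 mmHg/kPa = 1.88 mmHg/h.

1.88 mmHg per hour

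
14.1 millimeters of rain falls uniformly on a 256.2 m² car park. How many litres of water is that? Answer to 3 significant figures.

3610 litres

1 mm over 1 m² is 1 L, so volume = 14.1 × 256.2 = 3612.42 L ≈ 3610 L.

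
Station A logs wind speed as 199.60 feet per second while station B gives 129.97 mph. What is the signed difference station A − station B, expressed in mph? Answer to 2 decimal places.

6.12 mph

station A: 199.60 ft/s = 136.0909 mph.
Difference: 136.0909 − 129.9700 = 6.12 mph.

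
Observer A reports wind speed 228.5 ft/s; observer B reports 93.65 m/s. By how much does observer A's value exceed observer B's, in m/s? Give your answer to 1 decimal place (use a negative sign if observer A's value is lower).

observer A: 228.5 ft/s = 69.647 m/s.
Difference: 69.647 − 93.650 = -24.0 m/s.

-24.0 m/s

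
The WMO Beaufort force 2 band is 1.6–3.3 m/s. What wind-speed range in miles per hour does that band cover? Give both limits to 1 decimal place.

3.6 to 7.4 mph

1.6–3.3 m/s × 2.237 = 3.6–7.4 mph.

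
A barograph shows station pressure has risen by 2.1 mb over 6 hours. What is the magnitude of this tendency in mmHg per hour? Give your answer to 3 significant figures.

0.263 mmHg per hour

2.1 mb / 6 h × 0.750062 mmHg/mb = 0.263 mmHg/h.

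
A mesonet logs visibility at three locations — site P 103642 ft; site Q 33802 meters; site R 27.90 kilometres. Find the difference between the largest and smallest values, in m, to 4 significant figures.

site P: 103642 ft = 31590.08 m.
site R: 27.90 km = 27900.00 m.
Spread: 33802.00 − 27900.00 = 5902 m.

5902 m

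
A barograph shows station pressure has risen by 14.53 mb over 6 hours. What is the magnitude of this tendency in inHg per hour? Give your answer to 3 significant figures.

0.0715 inHg per hour

14.53 mb / 6 h × 0.02953 inHg/mb = 0.0715 inHg/h.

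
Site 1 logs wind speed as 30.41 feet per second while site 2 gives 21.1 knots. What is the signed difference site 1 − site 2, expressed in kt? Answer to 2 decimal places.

-3.08 kt

site 1: 30.41 ft/s = 18.0174 kt.
Difference: 18.0174 − 21.1000 = -3.08 kt.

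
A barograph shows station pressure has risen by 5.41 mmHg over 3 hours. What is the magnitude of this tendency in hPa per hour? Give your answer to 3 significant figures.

2.40 hPa per hour

5.41 mmHg / 3 h × 1.33322 hPa/mmHg = 2.40 hPa/h.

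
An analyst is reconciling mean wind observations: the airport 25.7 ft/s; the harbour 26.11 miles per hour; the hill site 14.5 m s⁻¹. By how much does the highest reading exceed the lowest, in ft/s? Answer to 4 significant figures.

21.87 ft/s

the harbour: 26.11 mph = 38.2947 ft/s.
the hill site: 14.5 m/s = 47.5722 ft/s.
Spread: 47.5722 − 25.7000 = 21.87 ft/s.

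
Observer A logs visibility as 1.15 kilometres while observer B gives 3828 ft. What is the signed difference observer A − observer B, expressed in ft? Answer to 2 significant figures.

observer A: 1.15 km = 3772.97 ft.
Difference: 3772.97 − 3828.00 = -55 ft.

-55 ft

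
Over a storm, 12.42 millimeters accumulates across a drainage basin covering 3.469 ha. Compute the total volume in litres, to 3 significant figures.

Area: 3.469 ha = 34690 m².
1 mm over 1 m² is 1 L, so volume = 12.42 × 34690 = 430849.8 L ≈ 431000 L.

431000 litres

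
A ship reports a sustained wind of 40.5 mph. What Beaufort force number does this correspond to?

Beaufort force 8

40.5 mph = 18.1 m/s, which is Beaufort 8 (gale, 17.2–20.7 m/s).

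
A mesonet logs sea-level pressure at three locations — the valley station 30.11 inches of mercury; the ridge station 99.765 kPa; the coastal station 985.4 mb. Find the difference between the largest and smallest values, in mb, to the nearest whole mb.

34 mb

the valley station: 30.11 inHg = 1019.64 mb.
the ridge station: 99.765 kPa = 997.65 mb.
Spread: 1019.64 − 985.40 = 34 mb.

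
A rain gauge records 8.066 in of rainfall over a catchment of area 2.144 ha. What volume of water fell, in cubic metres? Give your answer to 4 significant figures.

4393 cubic metres

Depth: 8.066 in × 25.4 = 204.8764 mm.
Area: 2.144 ha = 21440 m².
1 mm over 1 m² is 1 L, so volume = 204.8764 × 21440 = 4392550 L = 4393 m³.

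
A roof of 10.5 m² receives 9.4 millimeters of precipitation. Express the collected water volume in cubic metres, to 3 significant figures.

0.0987 cubic metres

1 mm over 1 m² is 1 L, so volume = 9.4 × 10.5 = 98.7 L = 0.0987 m³.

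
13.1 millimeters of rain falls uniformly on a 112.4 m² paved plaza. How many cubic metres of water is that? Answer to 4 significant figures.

1 mm over 1 m² is 1 L, so volume = 13.1 × 112.4 = 1472.44 L = 1.472 m³.

1.472 cubic metres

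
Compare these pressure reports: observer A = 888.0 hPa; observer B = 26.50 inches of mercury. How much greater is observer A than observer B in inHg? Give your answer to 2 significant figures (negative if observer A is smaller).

observer A: 888.0 hPa = 26.2226 inHg.
Difference: 26.2226 − 26.5000 = -0.28 inHg.

-0.28 inHg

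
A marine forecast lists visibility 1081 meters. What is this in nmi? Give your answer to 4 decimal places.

1 m = 0.000539957 nmi, so 1081 × 0.000539957 = 0.5837 nmi.

0.5837 nmi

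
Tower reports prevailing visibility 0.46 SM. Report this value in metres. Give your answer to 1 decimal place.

1 SM = 1609.34 m, so 0.46 × 1609.34 = 740.3 m.

740.3 m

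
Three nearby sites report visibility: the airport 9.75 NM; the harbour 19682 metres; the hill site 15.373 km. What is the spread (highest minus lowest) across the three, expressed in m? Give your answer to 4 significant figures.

4309 m

the airport: 9.75 nmi = 18057.00 m.
the hill site: 15.373 km = 15373.00 m.
Spread: 19682.00 − 15373.00 = 4309 m.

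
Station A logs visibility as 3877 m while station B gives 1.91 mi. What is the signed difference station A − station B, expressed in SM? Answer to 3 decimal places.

station A: 3877 m = 2.40906 SM.
Difference: 2.40906 − 1.91000 = 0.499 SM.

0.499 SM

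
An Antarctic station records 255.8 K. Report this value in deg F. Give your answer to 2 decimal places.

First to °C: -17.35 °C.
Then to °F: 0.77 °F.

0.77 °F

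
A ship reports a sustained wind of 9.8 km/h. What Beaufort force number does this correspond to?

Beaufort force 2

9.8 km/h = 2.7 m/s, which is Beaufort 2 (light breeze, 1.6–3.3 m/s).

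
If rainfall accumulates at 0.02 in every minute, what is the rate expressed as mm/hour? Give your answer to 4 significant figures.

0.02 in/minute × 25.4 mm/in × 60 minute/hour = 30.48 mm/hour.

30.48 mm/hour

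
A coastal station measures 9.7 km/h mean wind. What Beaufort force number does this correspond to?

9.7 km/h = 2.7 m/s, which is Beaufort 2 (light breeze, 1.6–3.3 m/s).

Beaufort force 2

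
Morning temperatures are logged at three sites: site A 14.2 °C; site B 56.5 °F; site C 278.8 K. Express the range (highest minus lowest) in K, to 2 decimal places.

site B: 56.5 °F = 13.611 °C.
site C: 278.8 K = 5.650 °C.
Spread: 14.200 − 5.650 = 8.550 °C.

8.55 K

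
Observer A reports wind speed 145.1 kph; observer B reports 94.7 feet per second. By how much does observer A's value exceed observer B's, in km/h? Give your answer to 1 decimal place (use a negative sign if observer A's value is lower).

41.2 km/h

observer B: 94.7 ft/s = 103.912 km/h.
Difference: 145.100 − 103.912 = 41.2 km/h.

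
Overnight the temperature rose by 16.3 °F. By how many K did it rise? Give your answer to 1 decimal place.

For a temperature change the 32° offset cancels: ΔK = 16.3 × 0.5556 = 9.1 K.

9.1 K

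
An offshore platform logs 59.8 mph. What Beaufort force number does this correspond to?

Beaufort force 10

59.8 mph = 26.7 m/s, which is Beaufort 10 (storm, 24.5–28.4 m/s).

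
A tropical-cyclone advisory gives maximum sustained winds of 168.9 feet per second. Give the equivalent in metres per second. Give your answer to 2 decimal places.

51.48 m/s

1 ft/s = 0.3048 m/s, so 168.9 × 0.3048 = 51.48 m/s.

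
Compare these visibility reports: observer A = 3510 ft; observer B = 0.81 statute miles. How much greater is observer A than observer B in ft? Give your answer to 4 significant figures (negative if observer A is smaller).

observer B: 0.81 SM = 4276.800 ft.
Difference: 3510.000 − 4276.800 = -766.8 ft.

-766.8 ft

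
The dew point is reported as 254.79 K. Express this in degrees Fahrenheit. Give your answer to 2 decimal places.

First to °C: -18.36 °C.
Then to °F: -1.05 °F.

-1.05 °F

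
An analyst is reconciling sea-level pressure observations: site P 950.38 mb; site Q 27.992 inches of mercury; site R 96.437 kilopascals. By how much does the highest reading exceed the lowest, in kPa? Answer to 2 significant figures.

1.6 kPa

site P: 950.38 mb = 95.038 kPa.
site Q: 27.992 inHg = 94.792 kPa.
Spread: 96.437 − 94.792 = 1.6 kPa.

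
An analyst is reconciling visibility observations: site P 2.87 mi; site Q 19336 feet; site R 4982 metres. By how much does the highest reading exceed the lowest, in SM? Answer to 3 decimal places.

0.792 SM

site Q: 19336 ft = 3.66212 SM.
site R: 4982 m = 3.09567 SM.
Spread: 3.66212 − 2.87000 = 0.792 SM.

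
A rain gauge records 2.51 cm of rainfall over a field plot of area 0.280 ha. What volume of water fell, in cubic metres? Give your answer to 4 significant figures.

70.28 cubic metres

Depth: 2.51 cm × 10 = 25.1 mm.
Area: 0.280 ha = 2800 m².
1 mm over 1 m² is 1 L, so volume = 25.1 × 2800 = 70280 L = 70.28 m³.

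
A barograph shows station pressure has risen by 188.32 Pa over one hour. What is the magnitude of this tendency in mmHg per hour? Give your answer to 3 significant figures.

188.32 Pa / 1 h × 0.00750062 mmHg/Pa = 1.41 mmHg/h.

1.41 mmHg per hour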